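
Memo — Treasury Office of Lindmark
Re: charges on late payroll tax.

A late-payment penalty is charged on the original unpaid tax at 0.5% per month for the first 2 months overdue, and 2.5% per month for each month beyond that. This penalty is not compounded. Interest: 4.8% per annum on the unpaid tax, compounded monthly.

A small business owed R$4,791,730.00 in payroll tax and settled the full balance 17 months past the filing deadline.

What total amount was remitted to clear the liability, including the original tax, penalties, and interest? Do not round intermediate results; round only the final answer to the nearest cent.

R$6,973,021.98

Penalty, months 1–2: 2 × 0.5% × R$4,791,730.00 = R$47,917.30
Penalty, months 3–17: 15 × 2.5% × R$4,791,730.00 = R$1,796,898.75
Interest (4.8%/yr ÷ 12 = 0.4%/month): R$4,791,730.00 × ((1 + 0.004)^17 − 1) = R$336,475.9307…
Total = R$4,791,730.00 + R$1,844,816.0500 + R$336,475.9307… = R$6,973,021.98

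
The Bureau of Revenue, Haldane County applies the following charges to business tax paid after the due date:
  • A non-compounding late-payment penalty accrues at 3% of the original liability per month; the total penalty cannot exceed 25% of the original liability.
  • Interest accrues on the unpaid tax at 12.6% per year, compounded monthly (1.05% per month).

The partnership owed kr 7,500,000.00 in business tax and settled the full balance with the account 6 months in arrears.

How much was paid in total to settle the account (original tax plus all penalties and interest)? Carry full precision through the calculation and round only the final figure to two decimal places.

Penalty: 6 × 3% × kr 7,500,000.00 = kr 1,350,000.00 (below the 25% cap of kr 1,875,000.00)
Interest: kr 7,500,000.00 × ((1 + 0.0105)^6 − 1) = kr 7,500,000.00 × 0.0646771… = kr 485,078.1419…
Total = kr 7,500,000.00 + kr 1,350,000.0000 + kr 485,078.1419… = kr 9,335,078.14

kr 9,335,078.14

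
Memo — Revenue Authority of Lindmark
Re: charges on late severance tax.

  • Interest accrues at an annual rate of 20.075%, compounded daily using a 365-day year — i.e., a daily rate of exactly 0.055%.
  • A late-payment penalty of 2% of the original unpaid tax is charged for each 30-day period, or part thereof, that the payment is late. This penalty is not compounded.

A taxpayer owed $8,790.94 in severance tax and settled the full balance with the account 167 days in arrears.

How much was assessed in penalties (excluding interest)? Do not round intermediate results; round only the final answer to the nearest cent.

$1,054.91

Penalty periods: ⌈167/30⌉ = 6; penalty = 6 × 2% × $8,790.94 = $1,054.91…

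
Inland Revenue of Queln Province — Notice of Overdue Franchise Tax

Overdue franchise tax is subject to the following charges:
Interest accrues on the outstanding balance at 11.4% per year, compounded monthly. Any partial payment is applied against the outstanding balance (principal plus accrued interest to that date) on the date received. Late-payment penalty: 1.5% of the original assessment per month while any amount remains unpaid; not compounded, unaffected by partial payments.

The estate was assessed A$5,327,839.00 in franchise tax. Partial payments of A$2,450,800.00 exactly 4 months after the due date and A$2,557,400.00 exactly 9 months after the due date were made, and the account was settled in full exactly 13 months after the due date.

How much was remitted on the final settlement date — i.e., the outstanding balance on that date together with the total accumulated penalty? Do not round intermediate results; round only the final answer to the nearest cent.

A$1,739,139.13

Monthly rate = 11.4% ÷ 12 = 0.95%
Balance at month 4: A$5,327,839.0000 × (1 + 0.0095)^4 = A$5,533,200.2220…
After A$2,450,800.00 payment: A$5,533,200.2220… − A$2,450,800.00 = A$3,082,400.2220…
Balance at month 9: A$3,082,400.2220… × (1 + 0.0095)^5 = A$3,231,622.6523…
After A$2,557,400.00 payment: A$3,231,622.6523… − A$2,557,400.00 = A$674,222.6523…
Balance at month 13: A$674,222.6523… × (1 + 0.0095)^4 = A$700,210.5224…
Penalty: 13 × 1.5% × A$5,327,839.00 = A$1,038,928.61…
Final settlement = outstanding balance + penalty = A$700,210.5224… + A$1,038,928.61… = A$1,739,139.13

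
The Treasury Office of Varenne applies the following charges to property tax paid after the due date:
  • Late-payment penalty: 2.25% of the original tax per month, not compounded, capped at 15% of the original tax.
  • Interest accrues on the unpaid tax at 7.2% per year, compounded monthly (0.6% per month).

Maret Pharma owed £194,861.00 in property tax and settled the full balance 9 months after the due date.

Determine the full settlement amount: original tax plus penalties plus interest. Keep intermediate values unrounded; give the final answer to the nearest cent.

Penalty (uncapped): 9 × 2.25% × £194,861.00 = £39,459.35…; cap = 15% × £194,861.00 = £29,229.15 → penalty = £29,229.15
Interest: £194,861.00 × ((1 + 0.006)^9 − 1) = £194,861.00 × 0.0553143… = £10,778.6014…
Total = £194,861.00 + £29,229.1500 + £10,778.6014… = £234,868.75

£234,868.75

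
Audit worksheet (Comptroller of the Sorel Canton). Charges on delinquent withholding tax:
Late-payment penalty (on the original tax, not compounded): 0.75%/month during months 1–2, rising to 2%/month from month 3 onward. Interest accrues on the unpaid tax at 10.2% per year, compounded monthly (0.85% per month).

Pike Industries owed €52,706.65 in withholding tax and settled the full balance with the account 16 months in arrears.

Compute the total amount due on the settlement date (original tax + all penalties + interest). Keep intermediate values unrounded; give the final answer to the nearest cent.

€75,898.82

Penalty, months 1–2: 2 × 0.75% × €52,706.65 = €790.60…
Penalty, months 3–16: 14 × 2% × €52,706.65 = €14,757.86…
Interest: €52,706.65 × ((1 + 0.0085)^16 − 1) = €52,706.65 × 0.1450236… = €7,643.7085…
Total = €52,706.65 + €15,548.4618… + €7,643.7085… = €75,898.82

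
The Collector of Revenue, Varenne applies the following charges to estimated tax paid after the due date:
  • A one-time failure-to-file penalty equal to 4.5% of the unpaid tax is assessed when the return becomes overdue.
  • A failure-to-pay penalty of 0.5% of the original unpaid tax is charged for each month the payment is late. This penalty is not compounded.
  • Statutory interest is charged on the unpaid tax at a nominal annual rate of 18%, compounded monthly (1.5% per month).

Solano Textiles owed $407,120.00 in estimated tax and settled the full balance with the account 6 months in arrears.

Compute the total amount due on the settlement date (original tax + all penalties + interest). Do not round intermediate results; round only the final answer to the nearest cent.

$475,696.62

Failure-to-file penalty: 4.5% × $407,120.00 = $18,320.40
Failure-to-pay penalty: 6 × 0.5% × $407,120.00 = $12,213.60
Interest: $407,120.00 × ((1 + 0.015)^6 − 1) = $407,120.00 × 0.0934433… = $38,042.6216…
Total = $407,120.00 + $30,534.0000 + $38,042.6216… = $475,696.62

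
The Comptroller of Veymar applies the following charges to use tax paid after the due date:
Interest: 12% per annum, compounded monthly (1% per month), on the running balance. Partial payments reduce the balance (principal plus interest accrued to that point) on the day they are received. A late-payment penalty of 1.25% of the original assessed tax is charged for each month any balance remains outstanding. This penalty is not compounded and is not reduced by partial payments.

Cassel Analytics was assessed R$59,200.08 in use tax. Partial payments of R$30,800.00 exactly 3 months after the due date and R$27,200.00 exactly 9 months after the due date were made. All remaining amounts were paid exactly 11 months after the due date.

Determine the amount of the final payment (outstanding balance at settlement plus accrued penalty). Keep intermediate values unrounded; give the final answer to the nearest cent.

Balance at month 3: R$59,200.0800 × (1 + 0.01)^3 = R$60,993.9016…
After R$30,800.00 payment: R$60,993.9016… − R$30,800.00 = R$30,193.9016…
Balance at month 9: R$30,193.9016… × (1 + 0.01)^6 = R$32,051.4350…
After R$27,200.00 payment: R$32,051.4350… − R$27,200.00 = R$4,851.4350…
Balance at month 11: R$4,851.4350… × (1 + 0.01)^2 = R$4,948.9488…
Penalty: 11 × 1.25% × R$59,200.08 = R$8,140.01…
Final settlement = outstanding balance + penalty = R$4,948.9488… + R$8,140.01… = R$13,088.96

R$13,088.96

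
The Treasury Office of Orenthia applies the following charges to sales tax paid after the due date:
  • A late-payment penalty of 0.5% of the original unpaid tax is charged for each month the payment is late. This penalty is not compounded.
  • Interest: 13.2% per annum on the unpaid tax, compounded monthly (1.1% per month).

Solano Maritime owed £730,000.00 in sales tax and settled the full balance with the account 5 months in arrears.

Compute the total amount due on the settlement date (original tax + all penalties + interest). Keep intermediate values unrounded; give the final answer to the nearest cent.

Late-payment penalty: 5 × 0.5% × £730,000.00 = £18,250.00
Interest: £730,000.00 × ((1 + 0.011)^5 − 1) = £730,000.00 × 0.0562234… = £41,043.0699…
Total = £730,000.00 + £18,250.0000 + £41,043.0699… = £789,293.07

£789,293.07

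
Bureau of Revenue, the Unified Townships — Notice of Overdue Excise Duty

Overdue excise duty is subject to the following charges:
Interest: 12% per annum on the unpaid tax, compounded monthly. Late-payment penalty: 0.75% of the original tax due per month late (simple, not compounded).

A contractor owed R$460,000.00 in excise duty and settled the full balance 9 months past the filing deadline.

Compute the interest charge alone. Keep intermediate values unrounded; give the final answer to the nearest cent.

R$43,095.23

Interest (12%/yr ÷ 12 = 1%/month): R$460,000.00 × ((1 + 0.01)^9 − 1) = R$43,095.2254…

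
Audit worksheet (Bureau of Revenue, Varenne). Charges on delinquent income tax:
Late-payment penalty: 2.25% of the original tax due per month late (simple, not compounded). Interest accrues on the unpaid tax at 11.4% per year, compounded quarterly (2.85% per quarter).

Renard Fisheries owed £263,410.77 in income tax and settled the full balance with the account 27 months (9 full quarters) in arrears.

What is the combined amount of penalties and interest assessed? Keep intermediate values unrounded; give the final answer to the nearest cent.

Late-payment penalty: 27 × 2.25% × £263,410.77 = £160,022.04…
Interest: £263,410.77 × ((1 + 0.0285)^9 − 1) = £263,410.77 × 0.2877711… = £75,801.9991…
Penalties + interest = £160,022.0428… + £75,801.9991… = £235,824.04

£235,824.04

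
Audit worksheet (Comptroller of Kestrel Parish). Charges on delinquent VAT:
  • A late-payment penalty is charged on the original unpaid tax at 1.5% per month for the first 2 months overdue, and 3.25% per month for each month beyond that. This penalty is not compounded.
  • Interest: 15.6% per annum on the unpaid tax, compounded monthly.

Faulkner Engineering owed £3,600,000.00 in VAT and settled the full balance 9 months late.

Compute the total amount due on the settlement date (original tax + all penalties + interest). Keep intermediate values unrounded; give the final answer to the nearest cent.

£4,970,779.90

Penalty, months 1–2: 2 × 1.5% × £3,600,000.00 = £108,000.00
Penalty, months 3–9: 7 × 3.25% × £3,600,000.00 = £819,000.00
Interest (15.6%/yr ÷ 12 = 1.3%/month): £3,600,000.00 × ((1 + 0.013)^9 − 1) = £443,779.8980…
Total = £3,600,000.00 + £927,000.0000 + £443,779.8980… = £4,970,779.90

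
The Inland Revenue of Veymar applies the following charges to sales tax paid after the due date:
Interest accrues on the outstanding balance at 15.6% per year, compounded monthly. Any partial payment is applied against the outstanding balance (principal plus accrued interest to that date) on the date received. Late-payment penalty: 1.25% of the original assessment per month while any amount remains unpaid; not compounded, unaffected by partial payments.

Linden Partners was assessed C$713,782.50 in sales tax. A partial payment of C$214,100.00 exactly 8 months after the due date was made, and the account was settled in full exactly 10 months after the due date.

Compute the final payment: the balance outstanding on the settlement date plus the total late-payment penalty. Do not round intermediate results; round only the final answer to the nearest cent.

C$681,715.10

Monthly rate = 15.6% ÷ 12 = 1.3%
Balance at month 8: C$713,782.5000 × (1 + 0.013)^8 = C$791,482.7589…
After C$214,100.00 payment: C$791,482.7589… − C$214,100.00 = C$577,382.7589…
Balance at month 10: C$577,382.7589… × (1 + 0.013)^2 = C$592,492.2883…
Penalty: 10 × 1.25% × C$713,782.50 = C$89,222.81…
Final settlement = outstanding balance + penalty = C$592,492.2883… + C$89,222.81… = C$681,715.10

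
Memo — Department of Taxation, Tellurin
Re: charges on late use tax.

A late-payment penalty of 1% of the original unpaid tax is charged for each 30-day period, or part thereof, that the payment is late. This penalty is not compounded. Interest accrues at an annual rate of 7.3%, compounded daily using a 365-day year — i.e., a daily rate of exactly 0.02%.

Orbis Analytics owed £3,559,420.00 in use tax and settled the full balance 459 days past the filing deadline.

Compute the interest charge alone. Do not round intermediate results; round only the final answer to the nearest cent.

£342,186.66

Interest: £3,559,420.00 × ((1 + 0.0002)^459 − 1) = £3,559,420.00 × 0.09613551… = £342,186.6563…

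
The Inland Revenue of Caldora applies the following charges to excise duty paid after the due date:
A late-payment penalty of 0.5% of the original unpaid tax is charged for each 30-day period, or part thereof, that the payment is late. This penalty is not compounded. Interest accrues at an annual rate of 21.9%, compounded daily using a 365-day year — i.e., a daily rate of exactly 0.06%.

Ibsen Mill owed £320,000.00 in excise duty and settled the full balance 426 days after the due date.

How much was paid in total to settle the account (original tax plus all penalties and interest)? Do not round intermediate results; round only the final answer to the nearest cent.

Penalty periods: ⌈426/30⌉ = 15; penalty = 15 × 0.5% × £320,000.00 = £24,000.00
Interest: £320,000.00 × ((1 + 0.0006)^426 − 1) = £320,000.00 × 0.29113716… = £93,163.8917…
Total = £320,000.00 + £24,000.0000 + £93,163.8917… = £437,163.89

£437,163.89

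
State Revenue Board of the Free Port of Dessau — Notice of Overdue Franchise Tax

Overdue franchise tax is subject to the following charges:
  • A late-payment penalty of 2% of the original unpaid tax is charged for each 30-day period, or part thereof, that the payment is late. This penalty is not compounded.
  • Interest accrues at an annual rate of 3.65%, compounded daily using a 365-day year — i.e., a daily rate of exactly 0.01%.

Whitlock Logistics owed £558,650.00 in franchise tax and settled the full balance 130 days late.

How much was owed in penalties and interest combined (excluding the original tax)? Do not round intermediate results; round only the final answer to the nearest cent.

£63,174.49

Penalty periods: ⌈130/30⌉ = 5; penalty = 5 × 2% × £558,650.00 = £55,865.00
Interest: £558,650.00 × ((1 + 0.0001)^130 − 1) = £558,650.00 × 0.01308421… = £7,309.4933…
Penalties + interest = £55,865.0000 + £7,309.4933… = £63,174.49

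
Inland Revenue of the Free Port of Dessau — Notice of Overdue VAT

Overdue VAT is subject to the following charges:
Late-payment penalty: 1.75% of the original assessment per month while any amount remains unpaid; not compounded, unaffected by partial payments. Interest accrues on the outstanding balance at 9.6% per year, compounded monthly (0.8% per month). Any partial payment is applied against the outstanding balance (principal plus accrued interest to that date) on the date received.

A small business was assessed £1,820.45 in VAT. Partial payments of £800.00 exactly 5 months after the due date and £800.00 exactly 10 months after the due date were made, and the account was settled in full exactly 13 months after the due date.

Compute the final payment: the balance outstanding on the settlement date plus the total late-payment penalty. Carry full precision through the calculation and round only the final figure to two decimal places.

Balance at month 5: £1,820.4500 × (1 + 0.008)^5 = £1,894.4424…
After £800.00 payment: £1,894.4424… − £800.00 = £1,094.4424…
Balance at month 10: £1,094.4424… × (1 + 0.008)^5 = £1,138.9262…
After £800.00 payment: £1,138.9262… − £800.00 = £338.9262…
Balance at month 13: £338.9262… × (1 + 0.008)^3 = £347.1257…
Penalty: 13 × 1.75% × £1,820.45 = £414.15…
Final settlement = outstanding balance + penalty = £347.1257… + £414.15… = £761.28

£761.28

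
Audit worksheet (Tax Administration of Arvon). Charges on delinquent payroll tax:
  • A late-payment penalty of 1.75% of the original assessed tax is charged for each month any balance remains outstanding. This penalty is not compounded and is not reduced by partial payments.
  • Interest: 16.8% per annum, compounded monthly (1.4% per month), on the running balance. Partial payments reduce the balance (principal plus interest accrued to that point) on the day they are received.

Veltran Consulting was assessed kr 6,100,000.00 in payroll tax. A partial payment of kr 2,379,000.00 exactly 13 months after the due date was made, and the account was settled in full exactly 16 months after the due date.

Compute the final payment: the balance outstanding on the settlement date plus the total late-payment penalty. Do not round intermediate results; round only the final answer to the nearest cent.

Balance at month 13: kr 6,100,000.0000 × (1 + 0.014)^13 = kr 7,308,415.8360…
After kr 2,379,000.00 payment: kr 7,308,415.8360… − kr 2,379,000.00 = kr 4,929,415.8360…
Balance at month 16: kr 4,929,415.8360… × (1 + 0.014)^3 = kr 5,139,363.3240…
Penalty: 16 × 1.75% × kr 6,100,000.00 = kr 1,708,000.00
Final settlement = outstanding balance + penalty = kr 5,139,363.3240… + kr 1,708,000.00 = kr 6,847,363.32

kr 6,847,363.32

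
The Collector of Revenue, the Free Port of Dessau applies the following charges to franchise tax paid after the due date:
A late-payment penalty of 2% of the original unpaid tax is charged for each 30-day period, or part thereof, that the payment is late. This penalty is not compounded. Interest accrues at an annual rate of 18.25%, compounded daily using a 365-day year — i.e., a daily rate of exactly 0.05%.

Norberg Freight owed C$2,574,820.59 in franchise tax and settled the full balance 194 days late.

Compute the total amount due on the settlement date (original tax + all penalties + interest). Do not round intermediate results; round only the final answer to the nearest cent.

Penalty periods: ⌈194/30⌉ = 7; penalty = 7 × 2% × C$2,574,820.59 = C$360,474.88…
Interest: C$2,574,820.59 × ((1 + 0.0005)^194 − 1) = C$2,574,820.59 × 0.10183366… = C$262,203.4116…
Total = C$2,574,820.59 + C$360,474.8826 + C$262,203.4116… = C$3,197,498.88

C$3,197,498.88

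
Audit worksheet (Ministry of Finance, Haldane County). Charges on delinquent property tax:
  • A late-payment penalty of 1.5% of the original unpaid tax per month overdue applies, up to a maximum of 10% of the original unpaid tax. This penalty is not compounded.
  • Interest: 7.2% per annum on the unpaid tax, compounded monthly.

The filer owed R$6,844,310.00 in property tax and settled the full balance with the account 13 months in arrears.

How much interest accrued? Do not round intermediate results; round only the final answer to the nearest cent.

Interest (7.2%/yr ÷ 12 = 0.6%/month): R$6,844,310.00 × ((1 + 0.006)^13 − 1) = R$553,504.2278…

R$553,504.23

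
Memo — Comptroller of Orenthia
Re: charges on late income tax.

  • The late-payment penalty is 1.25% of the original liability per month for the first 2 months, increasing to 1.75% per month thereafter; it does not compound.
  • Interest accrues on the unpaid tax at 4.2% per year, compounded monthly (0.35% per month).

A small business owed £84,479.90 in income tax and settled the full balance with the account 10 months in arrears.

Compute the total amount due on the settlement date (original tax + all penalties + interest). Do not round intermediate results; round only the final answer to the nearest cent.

£101,422.89

Penalty, months 1–2: 2 × 1.25% × £84,479.90 = £2,112.00…
Penalty, months 3–10: 8 × 1.75% × £84,479.90 = £11,827.19…
Interest: £84,479.90 × ((1 + 0.0035)^10 − 1) = £84,479.90 × 0.0355564… = £3,003.8034…
Total = £84,479.90 + £13,939.1835 + £3,003.8034… = £101,422.89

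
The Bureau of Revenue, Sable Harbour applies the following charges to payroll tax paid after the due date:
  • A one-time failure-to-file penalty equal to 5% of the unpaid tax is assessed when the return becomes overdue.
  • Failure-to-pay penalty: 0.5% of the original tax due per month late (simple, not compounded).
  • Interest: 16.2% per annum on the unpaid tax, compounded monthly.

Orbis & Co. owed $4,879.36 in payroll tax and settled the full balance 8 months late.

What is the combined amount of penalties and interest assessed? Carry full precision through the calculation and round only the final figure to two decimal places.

Failure-to-file penalty: 5% × $4,879.36 = $243.97…
Failure-to-pay penalty: 8 × 0.5% × $4,879.36 = $195.17…
Interest (16.2%/yr ÷ 12 = 1.35%/month): $4,879.36 × ((1 + 0.0135)^8 − 1) = $552.5540…
Penalties + interest = $439.1424 + $552.5540… = $991.70

$991.70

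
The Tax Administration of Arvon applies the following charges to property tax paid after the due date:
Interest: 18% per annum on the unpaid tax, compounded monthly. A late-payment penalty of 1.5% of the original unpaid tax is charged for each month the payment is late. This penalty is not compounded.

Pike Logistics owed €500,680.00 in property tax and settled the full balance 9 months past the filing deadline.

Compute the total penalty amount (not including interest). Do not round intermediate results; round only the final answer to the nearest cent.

Late-payment penalty = 1.5% × €500,680.00 × 9 mo = €67,591.80

€67,591.80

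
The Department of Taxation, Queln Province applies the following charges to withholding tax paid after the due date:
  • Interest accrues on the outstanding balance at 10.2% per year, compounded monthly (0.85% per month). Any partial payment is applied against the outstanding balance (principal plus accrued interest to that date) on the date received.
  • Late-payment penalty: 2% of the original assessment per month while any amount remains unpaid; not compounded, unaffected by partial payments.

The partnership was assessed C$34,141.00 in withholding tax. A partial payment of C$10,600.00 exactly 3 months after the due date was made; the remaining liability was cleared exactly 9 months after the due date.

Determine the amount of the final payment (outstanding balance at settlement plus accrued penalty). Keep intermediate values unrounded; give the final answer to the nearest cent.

Balance at month 3: C$34,141.0000 × (1 + 0.0085)^3 = C$35,019.0165…
After C$10,600.00 payment: C$35,019.0165… − C$10,600.00 = C$24,419.0165…
Balance at month 9: C$24,419.0165… × (1 + 0.0085)^6 = C$25,691.1523…
Penalty: 9 × 2% × C$34,141.00 = C$6,145.38
Final settlement = outstanding balance + penalty = C$25,691.1523… + C$6,145.38 = C$31,836.53

C$31,836.53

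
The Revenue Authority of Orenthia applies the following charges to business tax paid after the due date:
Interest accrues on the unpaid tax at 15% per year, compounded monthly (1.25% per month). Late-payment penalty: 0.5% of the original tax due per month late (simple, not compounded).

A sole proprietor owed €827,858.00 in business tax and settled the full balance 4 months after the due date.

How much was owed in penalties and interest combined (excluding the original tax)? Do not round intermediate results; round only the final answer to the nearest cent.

€58,732.66

Late-payment penalty: 4 × 0.5% × €827,858.00 = €16,557.16
Interest: €827,858.00 × ((1 + 0.0125)^4 − 1) = €827,858.00 × 0.0509453… = €42,175.5047…
Penalties + interest = €16,557.1600 + €42,175.5047… = €58,732.66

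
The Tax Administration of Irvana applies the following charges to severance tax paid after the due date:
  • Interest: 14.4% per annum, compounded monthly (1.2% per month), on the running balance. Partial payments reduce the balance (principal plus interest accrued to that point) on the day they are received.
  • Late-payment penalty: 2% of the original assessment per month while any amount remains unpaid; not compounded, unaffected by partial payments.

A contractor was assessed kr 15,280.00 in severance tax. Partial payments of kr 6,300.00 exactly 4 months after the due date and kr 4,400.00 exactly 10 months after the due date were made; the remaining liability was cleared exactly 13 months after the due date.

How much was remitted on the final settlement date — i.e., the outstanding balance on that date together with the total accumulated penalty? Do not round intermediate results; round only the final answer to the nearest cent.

kr 10,241.59

Balance at month 4: kr 15,280.0000 × (1 + 0.012)^4 = kr 16,026.7479…
After kr 6,300.00 payment: kr 16,026.7479… − kr 6,300.00 = kr 9,726.7479…
Balance at month 10: kr 9,726.7479… × (1 + 0.012)^6 = kr 10,448.4227…
After kr 4,400.00 payment: kr 10,448.4227… − kr 4,400.00 = kr 6,048.4227…
Balance at month 13: kr 6,048.4227… × (1 + 0.012)^3 = kr 6,268.7893…
Penalty: 13 × 2% × kr 15,280.00 = kr 3,972.80
Final settlement = outstanding balance + penalty = kr 6,268.7893… + kr 3,972.80 = kr 10,241.59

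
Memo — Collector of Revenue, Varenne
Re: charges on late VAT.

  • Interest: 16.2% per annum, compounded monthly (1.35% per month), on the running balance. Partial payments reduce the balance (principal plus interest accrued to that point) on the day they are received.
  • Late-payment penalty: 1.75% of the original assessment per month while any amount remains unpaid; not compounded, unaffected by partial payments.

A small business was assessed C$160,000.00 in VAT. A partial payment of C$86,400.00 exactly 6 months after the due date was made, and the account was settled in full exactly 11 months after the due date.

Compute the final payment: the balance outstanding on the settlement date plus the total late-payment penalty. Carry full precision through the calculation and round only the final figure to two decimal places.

C$123,838.94

Balance at month 6: C$160,000.0000 × (1 + 0.0135)^6 = C$173,405.3533…
After C$86,400.00 payment: C$173,405.3533… − C$86,400.00 = C$87,005.3533…
Balance at month 11: C$87,005.3533… × (1 + 0.0135)^5 = C$93,038.9371…
Penalty: 11 × 1.75% × C$160,000.00 = C$30,800.00
Final settlement = outstanding balance + penalty = C$93,038.9371… + C$30,800.00 = C$123,838.94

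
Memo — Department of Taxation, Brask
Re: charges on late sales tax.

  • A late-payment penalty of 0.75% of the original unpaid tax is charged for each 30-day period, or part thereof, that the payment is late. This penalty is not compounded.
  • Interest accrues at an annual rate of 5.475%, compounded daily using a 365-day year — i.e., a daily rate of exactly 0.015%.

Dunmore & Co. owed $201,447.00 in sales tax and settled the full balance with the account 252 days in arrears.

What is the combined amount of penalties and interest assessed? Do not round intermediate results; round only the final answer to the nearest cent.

Penalty periods: ⌈252/30⌉ = 9; penalty = 9 × 0.75% × $201,447.00 = $13,597.67…
Interest: $201,447.00 × ((1 + 0.00015)^252 − 1) = $201,447.00 × 0.03852056… = $7,759.8520…
Penalties + interest = $13,597.6725 + $7,759.8520… = $21,357.52

$21,357.52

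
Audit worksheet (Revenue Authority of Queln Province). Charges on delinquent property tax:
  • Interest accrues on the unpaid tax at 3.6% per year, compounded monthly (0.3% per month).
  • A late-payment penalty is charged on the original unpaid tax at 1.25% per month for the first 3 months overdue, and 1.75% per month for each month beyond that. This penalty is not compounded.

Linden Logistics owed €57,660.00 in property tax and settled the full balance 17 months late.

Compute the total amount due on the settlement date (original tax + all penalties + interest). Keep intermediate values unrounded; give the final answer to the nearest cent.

Penalty, months 1–3: 3 × 1.25% × €57,660.00 = €2,162.25
Penalty, months 4–17: 14 × 1.75% × €57,660.00 = €14,126.70
Interest: €57,660.00 × ((1 + 0.003)^17 − 1) = €57,660.00 × 0.0522426… = €3,012.3057…
Total = €57,660.00 + €16,288.9500 + €3,012.3057… = €76,961.26

€76,961.26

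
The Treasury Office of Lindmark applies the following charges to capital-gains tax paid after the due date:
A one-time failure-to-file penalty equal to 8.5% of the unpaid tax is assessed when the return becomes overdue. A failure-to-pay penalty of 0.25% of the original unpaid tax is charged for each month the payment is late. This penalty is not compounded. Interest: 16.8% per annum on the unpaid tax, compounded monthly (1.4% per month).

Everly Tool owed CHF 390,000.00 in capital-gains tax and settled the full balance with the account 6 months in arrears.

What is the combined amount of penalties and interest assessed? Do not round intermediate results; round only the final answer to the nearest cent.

Failure-to-file penalty: 8.5% × CHF 390,000.00 = CHF 33,150.00
Failure-to-pay penalty: 6 × 0.25% × CHF 390,000.00 = CHF 5,850.00
Interest: CHF 390,000.00 × ((1 + 0.014)^6 − 1) = CHF 390,000.00 × 0.0869955… = CHF 33,928.2292…
Penalties + interest = CHF 39,000.0000 + CHF 33,928.2292… = CHF 72,928.23

CHF 72,928.23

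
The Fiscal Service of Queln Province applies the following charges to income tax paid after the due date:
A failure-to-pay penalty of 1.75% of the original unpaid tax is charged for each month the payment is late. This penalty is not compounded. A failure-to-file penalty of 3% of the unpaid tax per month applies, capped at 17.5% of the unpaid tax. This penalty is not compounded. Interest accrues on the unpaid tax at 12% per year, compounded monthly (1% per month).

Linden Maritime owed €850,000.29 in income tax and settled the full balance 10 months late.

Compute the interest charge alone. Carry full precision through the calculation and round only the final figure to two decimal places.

Interest: €850,000.29 × ((1 + 0.01)^10 − 1) = €850,000.29 × 0.1046221… = €88,928.8369…

€88,928.84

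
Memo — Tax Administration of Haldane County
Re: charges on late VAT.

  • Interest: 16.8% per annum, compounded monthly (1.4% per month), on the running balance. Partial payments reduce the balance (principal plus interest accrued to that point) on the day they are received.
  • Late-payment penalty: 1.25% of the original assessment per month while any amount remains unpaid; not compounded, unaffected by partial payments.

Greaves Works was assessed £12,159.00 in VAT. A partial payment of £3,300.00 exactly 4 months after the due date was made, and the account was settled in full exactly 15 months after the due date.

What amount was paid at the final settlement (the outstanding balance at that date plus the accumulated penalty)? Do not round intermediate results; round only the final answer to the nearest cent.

£13,412.96

Balance at month 4: £12,159.0000 × (1 + 0.014)^4 = £12,854.3369…
After £3,300.00 payment: £12,854.3369… − £3,300.00 = £9,554.3369…
Balance at month 15: £9,554.3369… × (1 + 0.014)^11 = £11,133.1499…
Penalty: 15 × 1.25% × £12,159.00 = £2,279.81…
Final settlement = outstanding balance + penalty = £11,133.1499… + £2,279.81… = £13,412.96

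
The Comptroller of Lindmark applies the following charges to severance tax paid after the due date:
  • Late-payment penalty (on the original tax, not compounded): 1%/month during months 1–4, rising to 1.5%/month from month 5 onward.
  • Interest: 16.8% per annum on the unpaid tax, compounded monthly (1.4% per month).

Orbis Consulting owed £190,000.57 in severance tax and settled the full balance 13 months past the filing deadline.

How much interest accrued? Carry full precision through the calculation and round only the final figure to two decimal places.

Interest: £190,000.57 × ((1 + 0.014)^13 − 1) = £190,000.57 × 0.1981010… = £37,639.2947…

£37,639.29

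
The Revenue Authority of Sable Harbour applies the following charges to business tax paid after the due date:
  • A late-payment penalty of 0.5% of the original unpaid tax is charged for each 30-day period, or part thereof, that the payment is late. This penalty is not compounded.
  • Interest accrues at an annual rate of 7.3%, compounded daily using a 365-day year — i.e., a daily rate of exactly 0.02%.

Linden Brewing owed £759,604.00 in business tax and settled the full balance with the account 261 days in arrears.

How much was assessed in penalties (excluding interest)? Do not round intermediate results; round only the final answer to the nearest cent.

Penalty periods: ⌈261/30⌉ = 9; penalty = 9 × 0.5% × £759,604.00 = £34,182.18

£34,182.18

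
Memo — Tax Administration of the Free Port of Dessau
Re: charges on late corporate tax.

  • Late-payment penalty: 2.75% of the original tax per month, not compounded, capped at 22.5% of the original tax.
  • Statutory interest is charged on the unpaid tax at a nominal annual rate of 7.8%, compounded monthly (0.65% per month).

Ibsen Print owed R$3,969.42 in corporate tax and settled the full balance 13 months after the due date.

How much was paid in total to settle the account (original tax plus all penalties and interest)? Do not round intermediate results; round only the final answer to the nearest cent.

Penalty (uncapped): 13 × 2.75% × R$3,969.42 = R$1,419.07…; cap = 22.5% × R$3,969.42 = R$893.12… → penalty = R$893.12…
Interest: R$3,969.42 × ((1 + 0.0065)^13 − 1) = R$3,969.42 × 0.0878753… = R$348.8141…
Total = R$3,969.42 + R$893.1195 + R$348.8141… = R$5,211.35

R$5,211.35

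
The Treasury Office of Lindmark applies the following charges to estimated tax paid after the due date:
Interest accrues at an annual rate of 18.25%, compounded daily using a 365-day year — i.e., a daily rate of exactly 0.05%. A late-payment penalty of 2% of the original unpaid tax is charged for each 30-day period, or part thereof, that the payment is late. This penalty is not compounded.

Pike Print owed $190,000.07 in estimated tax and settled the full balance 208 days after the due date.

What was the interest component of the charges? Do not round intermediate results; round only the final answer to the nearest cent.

Interest: $190,000.07 × ((1 + 0.0005)^208 − 1) = $190,000.07 × 0.10957162… = $20,818.6146…

$20,818.61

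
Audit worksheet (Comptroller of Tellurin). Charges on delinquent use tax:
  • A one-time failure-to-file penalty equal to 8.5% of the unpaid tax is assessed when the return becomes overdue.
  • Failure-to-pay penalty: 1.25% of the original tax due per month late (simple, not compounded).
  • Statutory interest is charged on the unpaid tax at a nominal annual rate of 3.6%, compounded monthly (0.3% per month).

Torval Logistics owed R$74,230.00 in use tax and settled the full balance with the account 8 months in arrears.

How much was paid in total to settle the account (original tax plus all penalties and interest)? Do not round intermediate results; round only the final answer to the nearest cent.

R$89,762.89

Failure-to-file penalty: 8.5% × R$74,230.00 = R$6,309.55
Failure-to-pay penalty = 1.25% × R$74,230.00 × 8 mo = R$7,423.00
Interest: R$74,230.00 × ((1 + 0.003)^8 − 1) = R$74,230.00 × 0.0242535… = R$1,800.3386…
Total = R$74,230.00 + R$13,732.5500 + R$1,800.3386… = R$89,762.89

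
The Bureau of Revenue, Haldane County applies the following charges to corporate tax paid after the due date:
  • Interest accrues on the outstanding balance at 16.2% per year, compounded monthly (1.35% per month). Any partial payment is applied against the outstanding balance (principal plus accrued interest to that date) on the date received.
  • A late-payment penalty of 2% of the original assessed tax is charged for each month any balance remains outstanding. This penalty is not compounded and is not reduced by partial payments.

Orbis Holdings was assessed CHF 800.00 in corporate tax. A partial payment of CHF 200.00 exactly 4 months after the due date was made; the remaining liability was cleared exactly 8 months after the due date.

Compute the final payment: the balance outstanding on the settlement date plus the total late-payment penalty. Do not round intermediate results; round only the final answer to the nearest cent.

Balance at month 4: CHF 800.0000 × (1 + 0.0135)^4 = CHF 844.0827…
After CHF 200.00 payment: CHF 844.0827… − CHF 200.00 = CHF 644.0827…
Balance at month 8: CHF 644.0827… × (1 + 0.0135)^4 = CHF 679.5738…
Penalty: 8 × 2% × CHF 800.00 = CHF 128.00
Final settlement = outstanding balance + penalty = CHF 679.5738… + CHF 128.00 = CHF 807.57

CHF 807.57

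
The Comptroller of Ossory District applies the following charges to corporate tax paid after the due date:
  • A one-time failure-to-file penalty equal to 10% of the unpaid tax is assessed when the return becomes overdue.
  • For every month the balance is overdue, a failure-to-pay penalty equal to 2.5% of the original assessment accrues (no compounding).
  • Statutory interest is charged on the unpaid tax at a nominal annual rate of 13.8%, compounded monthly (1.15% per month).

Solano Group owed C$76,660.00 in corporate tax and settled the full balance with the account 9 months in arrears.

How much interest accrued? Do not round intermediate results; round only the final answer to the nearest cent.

Interest: C$76,660.00 × ((1 + 0.0115)^9 − 1) = C$76,660.00 × 0.1083910… = C$8,309.2527…

C$8,309.25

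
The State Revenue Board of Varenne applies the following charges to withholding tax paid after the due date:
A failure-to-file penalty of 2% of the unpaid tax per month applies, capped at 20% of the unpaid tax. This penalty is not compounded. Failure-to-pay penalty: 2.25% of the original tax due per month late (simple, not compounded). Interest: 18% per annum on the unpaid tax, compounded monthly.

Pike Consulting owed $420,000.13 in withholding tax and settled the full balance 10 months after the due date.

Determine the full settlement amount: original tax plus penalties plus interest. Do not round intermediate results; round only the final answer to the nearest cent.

Failure-to-file: 10 × 2% × $420,000.13 = $84,000.03…, capped at 20% × $420,000.13 = $84,000.03…
Failure-to-pay penalty: 10 × 2.25% × $420,000.13 = $94,500.03…
Interest (18%/yr ÷ 12 = 1.5%/month): $420,000.13 × ((1 + 0.015)^10 − 1) = $67,427.1674…
Total = $420,000.13 + $178,500.0553… + $67,427.1674… = $665,927.35

$665,927.35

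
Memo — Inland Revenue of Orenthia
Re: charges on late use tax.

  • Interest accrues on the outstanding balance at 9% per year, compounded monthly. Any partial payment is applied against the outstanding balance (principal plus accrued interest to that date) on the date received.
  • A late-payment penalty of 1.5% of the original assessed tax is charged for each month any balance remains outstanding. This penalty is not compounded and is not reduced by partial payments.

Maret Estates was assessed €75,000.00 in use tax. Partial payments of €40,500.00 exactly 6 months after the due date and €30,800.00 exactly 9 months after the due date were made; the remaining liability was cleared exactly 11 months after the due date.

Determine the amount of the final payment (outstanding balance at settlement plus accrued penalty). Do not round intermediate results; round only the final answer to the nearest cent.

€20,494.40

Monthly rate = 9% ÷ 12 = 0.75%
Balance at month 6: €75,000.0000 × (1 + 0.0075)^6 = €78,438.9176…
After €40,500.00 payment: €78,438.9176… − €40,500.00 = €37,938.9176…
Balance at month 9: €37,938.9176… × (1 + 0.0075)^3 = €38,798.9615…
After €30,800.00 payment: €38,798.9615… − €30,800.00 = €7,998.9615…
Balance at month 11: €7,998.9615… × (1 + 0.0075)^2 = €8,119.3958…
Penalty: 11 × 1.5% × €75,000.00 = €12,375.00
Final settlement = outstanding balance + penalty = €8,119.3958… + €12,375.00 = €20,494.40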